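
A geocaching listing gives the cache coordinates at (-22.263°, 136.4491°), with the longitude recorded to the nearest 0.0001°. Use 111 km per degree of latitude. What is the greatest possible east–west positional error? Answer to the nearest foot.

17 feet

Rounding to 4 decimal places leaves the longitude within ±5e-05° of the true value.
Parallels shrink by cos φ, so at 22.263° a degree of longitude is 111000 × 0.9255 ≈ 102725 m.
East–west error: 5e-05° × 102725 m/° ≈ 5.13627 m.
In feet: 5.13627 m ÷ 0.3048 ≈ 16.851 ft.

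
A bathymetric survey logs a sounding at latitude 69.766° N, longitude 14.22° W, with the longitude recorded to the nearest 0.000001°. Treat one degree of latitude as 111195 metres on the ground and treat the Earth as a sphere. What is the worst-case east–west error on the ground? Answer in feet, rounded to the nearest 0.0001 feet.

0.0631 feet

Rounding to 6 decimal places leaves the longitude within ±5e-07° of the true value.
At latitude 69.766° a degree of longitude spans 111195 m × cos 69.766° = 111195 × 0.3459 ≈ 38457.4 m.
So at most 5e-07° × 38457.4 ≈ 0.0192287 m east–west.
In feet: 0.0192287 m ÷ 0.3048 ≈ 0.063086 ft.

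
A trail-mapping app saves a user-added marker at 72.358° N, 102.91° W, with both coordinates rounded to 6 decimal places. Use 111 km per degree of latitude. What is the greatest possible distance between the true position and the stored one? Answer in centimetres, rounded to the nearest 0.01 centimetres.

Rounding to 6 decimal places leaves each coordinate within ±5e-07° of the true value.
N–S: 5e-07° × 111000 m/° = 0.0555 m.
East–west component at 72.358°: 5e-07° × 111000 × cos 72.358° ≈ 5e-07 × 33640.6 ≈ 0.0168203 m.
Combining orthogonally: (0.0555² + 0.0168203²)^½ ≈ 0.0579929 m.
That is 0.0579929 m = 5.7993 cm.

5.80 centimetres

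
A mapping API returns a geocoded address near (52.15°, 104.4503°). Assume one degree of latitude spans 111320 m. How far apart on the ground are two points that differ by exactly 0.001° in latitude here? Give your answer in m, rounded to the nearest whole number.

Along a meridian 0.001° is 0.001 × 111320 = 111.32 m.

111 m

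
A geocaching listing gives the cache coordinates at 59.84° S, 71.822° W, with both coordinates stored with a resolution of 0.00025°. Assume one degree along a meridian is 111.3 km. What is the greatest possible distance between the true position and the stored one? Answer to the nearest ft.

With a 0.00025° grid the true value lies within half a step, ±0.00025°/2 = ±0.000125°, of the stored one.
Latitude error → 0.000125 × 111300 = 13.9125 m along the meridian.
E–W at 59.84°: 0.000125° × 111300 × cos 59.84° = 0.000125 × 111300 × 0.5024 ≈ 6.98987 m.
Worst case both components are at the extreme and orthogonal: √(13.9125² + 6.98987²) ≈ 15.5697 m.
Converting: 15.5697 m × 3.2808 ft/m ≈ 51.082 ft.

51 ft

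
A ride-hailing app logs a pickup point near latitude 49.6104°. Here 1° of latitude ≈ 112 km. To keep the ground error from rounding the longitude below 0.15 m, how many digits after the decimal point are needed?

At 49.6104° one degree of longitude covers 112000 × cos 49.6104° ≈ 112000 × 0.6480 ≈ 72573.9 m.
With N decimal places the half-ulp bound is 0.5·10⁻ᴺ°, or 0.5·10⁻ᴺ × 72573.9 m on the ground.
Need 0.5 × 72573.9 × 10⁻ᴺ ≤ 0.15 → 10⁻ᴺ ≤ 4.134e-06, so N ≥ 5.38.
N = 5 would give 0.363 m (too coarse); N = 6 gives 0.0363 m ≤ 0.15 m.

6 decimal places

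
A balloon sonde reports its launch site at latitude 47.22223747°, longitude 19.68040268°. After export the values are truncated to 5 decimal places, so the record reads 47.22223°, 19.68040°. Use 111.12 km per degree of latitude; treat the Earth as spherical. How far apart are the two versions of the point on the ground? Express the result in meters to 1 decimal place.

0.9 meters

The latitude changed by +0.00000747° and the longitude by +0.00000268°.
North–south shift: 0.00000747 × 111120 = 0.830066 m.
E–W at 47.2222°: 0.00000268° × 111120 × cos 47.2222° = 0.00000268 × 111120 × 0.6792 ≈ 0.202254 m.
Hypotenuse of the two orthogonal shifts: √(0.830066² + 0.202254²) = 0.854352 m.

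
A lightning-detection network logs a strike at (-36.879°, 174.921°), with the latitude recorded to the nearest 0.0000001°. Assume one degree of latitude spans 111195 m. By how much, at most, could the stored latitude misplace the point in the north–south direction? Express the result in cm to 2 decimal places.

0.56 cm

Rounding to 7 decimal places leaves the latitude within ±5e-08° of the true value.
North–south distance: 5e-08° × 111195 m/° = 0.00555975 m.
That is 0.00555975 m = 0.55597 cm.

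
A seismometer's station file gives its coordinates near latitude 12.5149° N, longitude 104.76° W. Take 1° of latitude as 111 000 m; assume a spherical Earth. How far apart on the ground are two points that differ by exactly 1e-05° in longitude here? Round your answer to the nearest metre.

1 metres

One degree of longitude here spans 111000 × cos 12.5149° = 111000 × 0.9762 ≈ 108363 m; 1e-05° of that is 1.08363 m.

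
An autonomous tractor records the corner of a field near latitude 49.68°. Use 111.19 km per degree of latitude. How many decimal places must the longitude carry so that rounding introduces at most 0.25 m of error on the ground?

6 decimal places

At 49.68° one degree of longitude covers 111190 × cos 49.68° ≈ 111190 × 0.6471 ≈ 71946.2 m.
Rounding to N decimal places gives at most 0.5 × 10⁻ᴺ degrees of error, i.e. 0.5 × 10⁻ᴺ × 71946.2 m.
Setting 35973.1 × 10⁻ᴺ ≤ 0.25 gives 10ᴺ ≥ 1.439e+05, i.e. N ≥ 5.16.
At 5 places the error can reach 0.36 m, but 6 places keeps it to 0.036 m.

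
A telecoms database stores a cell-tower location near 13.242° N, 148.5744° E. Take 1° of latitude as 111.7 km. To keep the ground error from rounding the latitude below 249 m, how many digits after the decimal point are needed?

One degree of latitude covers 111700 m.
With N decimal places the half-ulp bound is 0.5·10⁻ᴺ°, or 0.5·10⁻ᴺ × 111700 m on the ground.
Need 0.5 × 111700 × 10⁻ᴺ ≤ 249 → 10⁻ᴺ ≤ 4.458e-03, so N ≥ 2.35.
At 2 places the error can reach 558 m, but 3 places keeps it to 55.9 m.

3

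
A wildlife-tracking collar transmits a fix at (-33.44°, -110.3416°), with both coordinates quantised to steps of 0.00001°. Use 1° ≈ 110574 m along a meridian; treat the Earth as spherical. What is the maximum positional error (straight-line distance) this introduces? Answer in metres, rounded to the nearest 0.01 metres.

0.72 metres

With a 0.00001° grid the true value lies within half a step, ±0.00001°/2 = ±5e-06°, of the stored one.
North–south component: 5e-06° × 110574 = 0.55287 m.
E–W at 33.44°: 5e-06° × 110574 × cos 33.44° = 5e-06 × 110574 × 0.8345 ≈ 0.46135 m.
Combining orthogonally: (0.55287² + 0.46135²)^½ ≈ 0.720076 m.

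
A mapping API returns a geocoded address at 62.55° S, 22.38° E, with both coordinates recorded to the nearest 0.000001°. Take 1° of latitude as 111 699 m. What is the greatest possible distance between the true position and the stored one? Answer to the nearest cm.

6 cm

Rounding to 6 decimal places leaves each coordinate within ±5e-07° of the true value.
N–S: 5e-07° × 111699 m/° = 0.0558495 m.
E–W at 62.55°: 5e-07° × 111699 × cos 62.55° = 5e-07 × 111699 × 0.4610 ≈ 0.0257452 m.
Combining orthogonally: (0.0558495² + 0.0257452²)^½ ≈ 0.0614978 m.
That is 0.0614978 m = 6.1498 cm.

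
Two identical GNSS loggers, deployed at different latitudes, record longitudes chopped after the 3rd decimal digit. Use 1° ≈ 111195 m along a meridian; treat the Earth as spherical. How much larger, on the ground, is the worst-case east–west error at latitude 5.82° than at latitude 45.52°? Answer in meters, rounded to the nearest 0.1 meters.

32.7 meters

Truncating at 3 decimal places can drop up to a full unit in the last place, so the longitude may be off by as much as 0.001°.
Error at 5.82° = 0.001° × 111195 × cos 5.82° ≈ 111.2 × 0.9948 = 110.62 m.
At 45.52°: 0.001° × 111195 × cos 45.52° = 0.001 × 111195 × 0.7007 ≈ 77.91 m.
So the lower-latitude error exceeds the higher by 110.62 − 77.91 = 32.712 m.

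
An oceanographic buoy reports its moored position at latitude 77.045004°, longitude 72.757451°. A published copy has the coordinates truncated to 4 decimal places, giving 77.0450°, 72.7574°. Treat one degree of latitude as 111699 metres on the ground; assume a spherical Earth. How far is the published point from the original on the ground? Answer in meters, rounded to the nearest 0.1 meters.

Δlat = 77.045004 − 77.0450 = +0.000004°; Δlon = 72.757451 − 72.7574 = +0.000051°.
North–south shift: 0.000004 × 111699 = 0.446796 m.
E–W at 77.045°: 0.000051° × 111699 × cos 77.045° = 0.000051 × 111699 × 0.2242 ≈ 1.27711 m.
Distance: √(0.446796² + 1.27711²) ≈ 1.35301 m.

1.4 meters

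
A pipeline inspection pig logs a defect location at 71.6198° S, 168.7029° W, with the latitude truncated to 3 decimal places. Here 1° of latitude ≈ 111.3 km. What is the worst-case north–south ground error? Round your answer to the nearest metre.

Truncating at 3 decimal places can drop up to a full unit in the last place, so the latitude may be off by as much as 0.001°.
So the N–S error is at most 0.001 × 111300 = 111.3 m.

111 metres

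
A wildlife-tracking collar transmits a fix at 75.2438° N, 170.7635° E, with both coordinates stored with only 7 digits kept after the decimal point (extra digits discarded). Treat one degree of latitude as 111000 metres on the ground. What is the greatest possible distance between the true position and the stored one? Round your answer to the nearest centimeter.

1 centimeters

Truncating at 7 decimal places can drop up to a full unit in the last place, so each coordinate may be off by as much as 1e-07°.
Latitude error → 1e-07 × 111000 = 0.0111 m along the meridian.
East–west component at 75.2438°: 1e-07° × 111000 × cos 75.2438° ≈ 1e-07 × 28272.4 ≈ 0.00282724 m.
Combining orthogonally: (0.0111² + 0.00282724²)^½ ≈ 0.0114544 m.
That is 0.0114544 m = 1.1454 cm.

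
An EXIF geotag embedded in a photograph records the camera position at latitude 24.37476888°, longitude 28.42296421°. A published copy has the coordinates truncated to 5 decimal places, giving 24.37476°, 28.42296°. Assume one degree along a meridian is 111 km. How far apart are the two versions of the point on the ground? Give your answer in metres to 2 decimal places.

1.07 metres

The latitude changed by +0.00000888° and the longitude by +0.00000421°.
North–south shift: 0.00000888 × 111000 = 0.98568 m.
E–W at 24.3748°: 0.00000421° × 111000 × cos 24.3748° = 0.00000421 × 111000 × 0.9109 ≈ 0.425657 m.
Combined displacement = (0.98568² + 0.425657²)^½ ≈ 1.07366 m.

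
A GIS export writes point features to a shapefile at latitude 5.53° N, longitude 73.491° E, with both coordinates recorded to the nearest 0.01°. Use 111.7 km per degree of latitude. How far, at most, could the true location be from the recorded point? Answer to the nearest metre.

Rounding to 2 decimal places leaves each coordinate within ±0.005° of the true value.
N–S: 0.005° × 111700 m/° = 558.5 m.
E–W at 5.53°: 0.005° × 111700 × cos 5.53° = 0.005 × 111700 × 0.9953 ≈ 555.901 m.
Worst case both components are at the extreme and orthogonal: √(558.5² + 555.901²) ≈ 788.002 m.

788 metres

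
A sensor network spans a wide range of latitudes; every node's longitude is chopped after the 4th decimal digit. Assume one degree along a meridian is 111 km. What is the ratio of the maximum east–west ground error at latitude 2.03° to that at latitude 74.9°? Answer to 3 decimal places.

Truncating at 4 decimal places can drop up to a full unit in the last place, so the longitude may be off by as much as 0.0001°.
Error at 2.03° = 0.0001° × 111000 × cos 2.03° ≈ 11.1 × 0.9994 = 11.093 m.
Error at 74.9° = 0.0001° × 111000 × cos 74.9° ≈ 11.1 × 0.2605 = 2.8916 m.
The ratio reduces to cos 2.03° / cos 74.9° = 0.9994/0.2605 ≈ 3.8363.

3.836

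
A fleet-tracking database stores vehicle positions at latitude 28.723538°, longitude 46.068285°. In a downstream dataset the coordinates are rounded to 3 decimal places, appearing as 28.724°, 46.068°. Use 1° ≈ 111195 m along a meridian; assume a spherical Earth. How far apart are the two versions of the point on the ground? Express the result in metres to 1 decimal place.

The latitude changed by -0.000462° and the longitude by +0.000285°.
North–south shift: -0.000462 × 111195 = -51.3721 m.
E–W at 28.724°: 0.000285° × 111195 × cos 28.724° = 0.000285 × 111195 × 0.8769 ≈ 27.7909 m.
Combined displacement = (51.3721² + 27.7909²)^½ ≈ 58.4074 m.

58.4 metres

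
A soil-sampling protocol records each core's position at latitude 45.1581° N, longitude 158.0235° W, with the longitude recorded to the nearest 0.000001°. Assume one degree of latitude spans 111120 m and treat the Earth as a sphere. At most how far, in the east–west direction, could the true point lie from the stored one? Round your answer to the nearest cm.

4 cm

Rounding to 6 decimal places leaves the longitude within ±5e-07° of the true value.
Parallels shrink by cos φ, so at 45.1581° a degree of longitude is 111120 × 0.7052 ≈ 78356.6 m.
Maximum E–W displacement: 5e-07 × 78356.6 = 0.0391783 m.
That is 0.0391783 m = 3.9178 cm.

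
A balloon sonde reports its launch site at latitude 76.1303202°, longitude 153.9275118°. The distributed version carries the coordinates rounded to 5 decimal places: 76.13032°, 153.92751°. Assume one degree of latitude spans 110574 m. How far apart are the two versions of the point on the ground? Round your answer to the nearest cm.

Δlat = 76.1303202 − 76.13032 = +0.0000002°; Δlon = 153.9275118 − 153.92751 = +0.0000018°.
N–S: 0.0000002° × 110574 m/° = 0.0221148 m.
E–W at 76.1303°: 0.0000018° × 110574 × cos 76.1303° = 0.0000018 × 110574 × 0.2397 ≈ 0.0477111 m.
Combined displacement = (0.0221148² + 0.0477111²)^½ ≈ 0.0525872 m.
That is 0.0525872 m = 5.2587 cm.

5 cm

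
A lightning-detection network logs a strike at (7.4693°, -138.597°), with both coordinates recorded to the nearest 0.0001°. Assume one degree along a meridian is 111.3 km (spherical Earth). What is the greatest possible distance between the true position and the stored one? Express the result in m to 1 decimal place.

7.8 m

Rounding to 4 decimal places leaves each coordinate within ±5e-05° of the true value.
Latitude error → 5e-05 × 111300 = 5.565 m along the meridian.
Longitude error → 5e-05 × 111300 × cos 7.4693° = 5e-05 × 111300 × 0.9915 ≈ 5.51778 m.
Worst case both components are at the extreme and orthogonal: √(5.565² + 5.51778²) ≈ 7.83678 m.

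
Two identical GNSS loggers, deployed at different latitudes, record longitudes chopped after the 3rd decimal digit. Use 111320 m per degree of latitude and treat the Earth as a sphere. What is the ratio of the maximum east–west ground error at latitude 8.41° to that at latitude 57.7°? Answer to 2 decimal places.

Truncating at 3 decimal places can drop up to a full unit in the last place, so the longitude may be off by as much as 0.001°.
Error at 8.41° = 0.001° × 111320 × cos 8.41° ≈ 111.32 × 0.9892 = 110.12 m.
Error at 57.7° = 0.001° × 111320 × cos 57.7° ≈ 111.32 × 0.5344 = 59.484 m.
Ratio: 110.12 / 59.484 = cos 8.41° / cos 57.7° ≈ 1.8513.

1.85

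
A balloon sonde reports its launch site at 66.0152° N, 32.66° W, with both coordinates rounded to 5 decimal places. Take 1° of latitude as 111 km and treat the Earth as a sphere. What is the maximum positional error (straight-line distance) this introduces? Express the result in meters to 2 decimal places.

0.60 meters

Rounding to 5 decimal places leaves each coordinate within ±5e-06° of the true value.
Latitude error → 5e-06 × 111000 = 0.555 m along the meridian.
E–W at 66.0152°: 5e-06° × 111000 × cos 66.0152° = 5e-06 × 111000 × 0.4065 ≈ 0.225604 m.
Combining orthogonally: (0.555² + 0.225604²)^½ ≈ 0.599101 m.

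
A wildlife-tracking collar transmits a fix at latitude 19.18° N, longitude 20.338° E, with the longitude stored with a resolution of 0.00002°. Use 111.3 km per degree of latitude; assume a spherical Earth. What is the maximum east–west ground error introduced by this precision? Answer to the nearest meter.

With a 0.00002° grid the true value lies within half a step, ±0.00002°/2 = ±1e-05°, of the stored one.
At latitude 19.18° a degree of longitude spans 111300 m × cos 19.18° = 111300 × 0.9445 ≈ 105122 m.
So at most 1e-05° × 105122 ≈ 1.05122 m east–west.

1 meters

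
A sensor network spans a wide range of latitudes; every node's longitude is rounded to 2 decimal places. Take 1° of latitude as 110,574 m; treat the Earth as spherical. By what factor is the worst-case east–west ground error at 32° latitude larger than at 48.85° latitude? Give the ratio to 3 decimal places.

Rounding to 2 decimal places leaves the longitude within ±0.005° of the true value.
At 32°: 0.005° × 110574 × cos 32° = 0.005 × 110574 × 0.8480 ≈ 468.86 m.
At 48.85°: 0.005° × 110574 × cos 48.85° = 0.005 × 110574 × 0.6580 ≈ 363.81 m.
Ratio: 468.86 / 363.81 = cos 32° / cos 48.85° ≈ 1.2888.

1.289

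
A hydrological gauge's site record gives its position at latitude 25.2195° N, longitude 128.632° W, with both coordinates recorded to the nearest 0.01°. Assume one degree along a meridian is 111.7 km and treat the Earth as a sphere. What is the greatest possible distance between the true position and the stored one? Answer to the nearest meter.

753 meters

Rounding to 2 decimal places leaves each coordinate within ±0.005° of the true value.
N–S: 0.005° × 111700 m/° = 558.5 m.
E–W at 25.2195°: 0.005° × 111700 × cos 25.2195° = 0.005 × 111700 × 0.9047 ≈ 505.265 m.
Combining orthogonally: (558.5² + 505.265²)^½ ≈ 753.137 m.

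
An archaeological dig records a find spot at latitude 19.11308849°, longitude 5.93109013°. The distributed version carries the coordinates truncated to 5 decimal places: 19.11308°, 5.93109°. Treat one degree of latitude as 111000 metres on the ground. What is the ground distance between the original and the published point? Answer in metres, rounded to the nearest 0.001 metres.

0.942 metres

Δlat = 19.11308849 − 19.11308 = +0.00000849°; Δlon = 5.93109013 − 5.93109 = +0.00000013°.
N–S: 0.00000849° × 111000 m/° = 0.94239 m.
E–W at 19.1131°: 0.00000013° × 111000 × cos 19.1131° = 0.00000013 × 111000 × 0.9449 ≈ 0.0136345 m.
Combined displacement = (0.94239² + 0.0136345²)^½ ≈ 0.942489 m.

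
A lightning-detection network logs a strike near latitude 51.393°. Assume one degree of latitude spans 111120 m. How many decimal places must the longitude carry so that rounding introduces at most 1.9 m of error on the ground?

5 decimal places

At 51.393° one degree of longitude covers 111120 × cos 51.393° ≈ 111120 × 0.6240 ≈ 69336.1 m.
With N decimal places the half-ulp bound is 0.5·10⁻ᴺ°, or 0.5·10⁻ᴺ × 69336.1 m on the ground.
Need 0.5 × 69336.1 × 10⁻ᴺ ≤ 1.9 → 10⁻ᴺ ≤ 5.481e-05, so N ≥ 4.26.
At 4 places the error can reach 3.47 m, but 5 places keeps it to 0.347 m.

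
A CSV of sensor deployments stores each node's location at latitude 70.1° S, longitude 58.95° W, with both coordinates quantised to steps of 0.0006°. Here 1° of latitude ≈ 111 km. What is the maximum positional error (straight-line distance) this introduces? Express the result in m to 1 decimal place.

35.2 m

With a 0.0006° grid the true value lies within half a step, ±0.0006°/2 = ±0.0003°, of the stored one.
Latitude error → 0.0003 × 111000 = 33.3 m along the meridian.
East–west component at 70.1°: 0.0003° × 111000 × cos 70.1° ≈ 0.0003 × 37782.1 ≈ 11.3346 m.
The two errors are perpendicular, so the maximum displacement is √(33.3² + 11.3346²) ≈ 35.1762 m.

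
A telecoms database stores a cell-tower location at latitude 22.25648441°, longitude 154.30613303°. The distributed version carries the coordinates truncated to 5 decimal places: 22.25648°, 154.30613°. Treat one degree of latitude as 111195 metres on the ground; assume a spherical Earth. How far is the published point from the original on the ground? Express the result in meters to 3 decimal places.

Δlat = 22.25648441 − 22.25648 = +0.00000441°; Δlon = 154.30613303 − 154.30613 = +0.00000303°.
N–S: 0.00000441° × 111195 m/° = 0.49037 m.
E–W at 22.2565°: 0.00000303° × 111195 × cos 22.2565° = 0.00000303 × 111195 × 0.9255 ≈ 0.311819 m.
Distance: √(0.49037² + 0.311819²) ≈ 0.581115 m.

0.581 meters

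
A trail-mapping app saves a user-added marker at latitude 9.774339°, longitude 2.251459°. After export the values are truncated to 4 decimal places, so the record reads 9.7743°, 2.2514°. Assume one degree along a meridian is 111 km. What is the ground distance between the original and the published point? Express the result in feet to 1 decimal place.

The latitude changed by +0.000039° and the longitude by +0.000059°.
N–S: 0.000039° × 111000 m/° = 4.329 m.
East–west at this latitude: 0.000059° × 111000 × cos 9.7743° ≈ 0.000059 × 109389 = 6.45394 m.
Combined displacement = (4.329² + 6.45394²)^½ ≈ 7.77133 m.
In feet: 7.77133 m ÷ 0.3048 ≈ 25.496 ft.

25.5 feet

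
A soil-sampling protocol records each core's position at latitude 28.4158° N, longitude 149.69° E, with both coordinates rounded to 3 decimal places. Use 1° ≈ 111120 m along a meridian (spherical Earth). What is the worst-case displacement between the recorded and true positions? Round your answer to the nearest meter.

74 meters

Rounding to 3 decimal places leaves each coordinate within ±0.0005° of the true value.
N–S: 0.0005° × 111120 m/° = 55.56 m.
East–west component at 28.4158°: 0.0005° × 111120 × cos 28.4158° ≈ 0.0005 × 97732 ≈ 48.866 m.
Worst case both components are at the extreme and orthogonal: √(55.56² + 48.866²) ≈ 73.9919 m.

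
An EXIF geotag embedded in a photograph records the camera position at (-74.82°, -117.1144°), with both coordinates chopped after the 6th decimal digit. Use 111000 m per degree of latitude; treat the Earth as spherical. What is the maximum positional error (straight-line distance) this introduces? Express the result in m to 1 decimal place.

Truncating at 6 decimal places can drop up to a full unit in the last place, so each coordinate may be off by as much as 1e-06°.
North–south component: 1e-06° × 111000 = 0.111 m.
E–W at 74.82°: 1e-06° × 111000 × cos 74.82° = 1e-06 × 111000 × 0.2619 ≈ 0.0290656 m.
Combining orthogonally: (0.111² + 0.0290656²)^½ ≈ 0.114742 m.

0.1 m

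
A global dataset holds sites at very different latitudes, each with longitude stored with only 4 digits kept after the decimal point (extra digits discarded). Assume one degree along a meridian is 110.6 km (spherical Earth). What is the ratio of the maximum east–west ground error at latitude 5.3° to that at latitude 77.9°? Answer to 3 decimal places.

4.750

Truncating at 4 decimal places can drop up to a full unit in the last place, so the longitude may be off by as much as 0.0001°.
At 5.3°: 0.0001° × 110600 × cos 5.3° = 0.0001 × 110600 × 0.9957 ≈ 11.013 m.
At 77.9°: 0.0001° × 110600 × cos 77.9° = 0.0001 × 110600 × 0.2096 ≈ 2.3184 m.
The ratio reduces to cos 5.3° / cos 77.9° = 0.9957/0.2096 ≈ 4.7502.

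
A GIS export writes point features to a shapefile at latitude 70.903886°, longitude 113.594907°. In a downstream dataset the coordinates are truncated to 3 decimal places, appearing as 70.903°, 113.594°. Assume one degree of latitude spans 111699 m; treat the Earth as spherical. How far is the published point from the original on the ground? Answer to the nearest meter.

104 meters

The latitude changed by +0.000886° and the longitude by +0.000907°.
North–south shift: 0.000886 × 111699 = 98.9653 m.
East–west at this latitude: 0.000907° × 111699 × cos 70.903° ≈ 0.000907 × 36544.4 = 33.1458 m.
Hypotenuse of the two orthogonal shifts: √(98.9653² + 33.1458²) = 104.368 m.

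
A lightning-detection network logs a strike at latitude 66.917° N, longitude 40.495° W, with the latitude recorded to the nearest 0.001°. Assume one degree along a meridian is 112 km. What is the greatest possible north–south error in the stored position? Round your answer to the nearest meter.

Rounding to 3 decimal places leaves the latitude within ±0.0005° of the true value.
Along the meridian that is 0.0005° × 112000 m/° = 56 m.

56 meters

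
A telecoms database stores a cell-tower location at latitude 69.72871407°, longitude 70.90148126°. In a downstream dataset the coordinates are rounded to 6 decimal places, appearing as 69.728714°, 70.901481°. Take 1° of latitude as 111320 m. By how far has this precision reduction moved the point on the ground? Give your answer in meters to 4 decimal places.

Δlat = 69.72871407 − 69.728714 = +0.00000007°; Δlon = 70.90148126 − 70.901481 = +0.00000026°.
N–S: 0.00000007° × 111320 m/° = 0.0077924 m.
E–W at 69.7287°: 0.00000026° × 111320 × cos 69.7287° = 0.00000026 × 111320 × 0.3465 ≈ 0.0100278 m.
Distance: √(0.0077924² + 0.0100278²) ≈ 0.0126996 m.

0.0127 meters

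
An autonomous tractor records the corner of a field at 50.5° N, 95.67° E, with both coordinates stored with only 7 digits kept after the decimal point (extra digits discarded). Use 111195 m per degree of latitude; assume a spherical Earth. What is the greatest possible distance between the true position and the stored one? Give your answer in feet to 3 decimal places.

Truncating at 7 decimal places can drop up to a full unit in the last place, so each coordinate may be off by as much as 1e-07°.
N–S: 1e-07° × 111195 m/° = 0.0111195 m.
E–W at 50.5°: 1e-07° × 111195 × cos 50.5° = 1e-07 × 111195 × 0.6361 ≈ 0.00707287 m.
The two errors are perpendicular, so the maximum displacement is √(0.0111195² + 0.00707287²) ≈ 0.0131783 m.
Converting: 0.0131783 m × 3.2808 ft/m ≈ 0.043236 ft.

0.043 feet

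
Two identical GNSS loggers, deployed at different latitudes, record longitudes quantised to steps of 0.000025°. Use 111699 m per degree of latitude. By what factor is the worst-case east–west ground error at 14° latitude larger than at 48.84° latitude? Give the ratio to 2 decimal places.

With a 0.000025° grid the true value lies within half a step, ±0.000025°/2 = ±1.25e-05°, of the stored one.
At 14°: 1.25e-05° × 111699 × cos 14° = 1.25e-05 × 111699 × 0.9703 ≈ 1.3548 m.
At 48.84°: 1.25e-05° × 111699 × cos 48.84° = 1.25e-05 × 111699 × 0.6582 ≈ 0.91895 m.
The ratio reduces to cos 14° / cos 48.84° = 0.9703/0.6582 ≈ 1.4742.

1.47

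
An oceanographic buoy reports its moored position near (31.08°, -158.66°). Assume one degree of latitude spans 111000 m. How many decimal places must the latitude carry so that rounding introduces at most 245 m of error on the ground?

One degree of latitude covers 111000 m.
N decimal places → at most half a unit in the last place, 0.5 × 10⁻ᴺ° = 111000/2 × 10⁻ᴺ m.
Need 0.5 × 111000 × 10⁻ᴺ ≤ 245 → 10⁻ᴺ ≤ 4.414e-03, so N ≥ 2.36.
At 2 places the error can reach 555 m, but 3 places keeps it to 55.5 m.

3 decimal places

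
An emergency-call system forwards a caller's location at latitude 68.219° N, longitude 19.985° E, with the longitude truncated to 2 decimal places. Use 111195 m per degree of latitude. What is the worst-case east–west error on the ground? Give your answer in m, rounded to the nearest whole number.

413 m

Truncating at 2 decimal places can drop up to a full unit in the last place, so the longitude may be off by as much as 0.01°.
One degree of longitude at 68.219° is 111195 × cos 68.219° ≈ 111195 × 0.3711 = 41260 m.
East–west error: 0.01° × 41260 m/° ≈ 412.6 m.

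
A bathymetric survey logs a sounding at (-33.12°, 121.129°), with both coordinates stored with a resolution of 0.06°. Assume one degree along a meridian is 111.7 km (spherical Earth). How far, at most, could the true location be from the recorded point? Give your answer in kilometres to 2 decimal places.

With a 0.06° grid the true value lies within half a step, ±0.06°/2 = ±0.03°, of the stored one.
N–S: 0.03° × 111700 m/° = 3351 m.
E–W at 33.12°: 0.03° × 111700 × cos 33.12° = 0.03 × 111700 × 0.8375 ≈ 2806.56 m.
The two errors are perpendicular, so the maximum displacement is √(3351² + 2806.56²) ≈ 4371.04 m.
That is 4371.04 m = 4.371 km.

4.37 kilometres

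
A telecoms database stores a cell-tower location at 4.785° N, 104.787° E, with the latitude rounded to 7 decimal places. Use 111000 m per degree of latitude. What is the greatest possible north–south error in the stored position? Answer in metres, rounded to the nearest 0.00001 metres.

0.00555 metres

Rounding to 7 decimal places leaves the latitude within ±5e-08° of the true value.
Along the meridian that is 5e-08° × 111000 m/° = 0.00555 m.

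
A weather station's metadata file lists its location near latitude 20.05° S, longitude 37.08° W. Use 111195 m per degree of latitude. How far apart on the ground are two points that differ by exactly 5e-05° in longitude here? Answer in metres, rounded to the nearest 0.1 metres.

5.2 metres

5e-05° of longitude at 20.05° is 5e-05 × 111195 × cos 20.05° ≈ 5e-05 × 104456 = 5.22279 m.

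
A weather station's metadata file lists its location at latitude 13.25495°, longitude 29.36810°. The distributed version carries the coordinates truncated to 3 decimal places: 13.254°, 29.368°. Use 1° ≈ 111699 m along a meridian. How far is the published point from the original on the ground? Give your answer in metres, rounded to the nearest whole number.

The latitude changed by +0.00095° and the longitude by +0.00010°.
N–S: 0.00095° × 111699 m/° = 106.114 m.
East–west at this latitude: 0.00010° × 111699 × cos 13.254° ≈ 0.00010 × 108724 = 10.8724 m.
Combined displacement = (106.114² + 10.8724²)^½ ≈ 106.67 m.

107 metres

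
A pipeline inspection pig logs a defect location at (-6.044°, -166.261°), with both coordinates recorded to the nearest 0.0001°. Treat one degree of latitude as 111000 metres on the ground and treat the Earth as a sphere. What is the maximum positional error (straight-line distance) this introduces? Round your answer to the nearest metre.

8 metres

Rounding to 4 decimal places leaves each coordinate within ±5e-05° of the true value.
North–south component: 5e-05° × 111000 = 5.55 m.
Longitude error → 5e-05 × 111000 × cos 6.044° = 5e-05 × 111000 × 0.9944 ≈ 5.51915 m.
Worst case both components are at the extreme and orthogonal: √(5.55² + 5.51915²) ≈ 7.8271 m.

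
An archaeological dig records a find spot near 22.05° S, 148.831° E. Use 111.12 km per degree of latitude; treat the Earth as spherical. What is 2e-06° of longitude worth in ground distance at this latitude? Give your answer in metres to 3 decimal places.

At 22.05° a degree of longitude is 111120 × cos 22.05° ≈ 102992 m, so 2e-06° corresponds to 0.205985 m.

0.206 metres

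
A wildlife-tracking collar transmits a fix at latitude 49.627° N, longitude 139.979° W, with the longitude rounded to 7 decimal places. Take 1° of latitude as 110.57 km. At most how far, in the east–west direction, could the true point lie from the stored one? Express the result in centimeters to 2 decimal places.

0.36 centimeters

Rounding to 7 decimal places leaves the longitude within ±5e-08° of the true value.
Parallels shrink by cos φ, so at 49.627° a degree of longitude is 110570 × 0.6478 ≈ 71622.9 m.
Maximum E–W displacement: 5e-08 × 71622.9 = 0.00358115 m.
That is 0.00358115 m = 0.35811 cm.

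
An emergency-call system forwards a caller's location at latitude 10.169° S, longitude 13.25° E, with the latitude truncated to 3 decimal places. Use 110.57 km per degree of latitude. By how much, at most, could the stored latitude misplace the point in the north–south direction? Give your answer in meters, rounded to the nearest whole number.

Truncating at 3 decimal places can drop up to a full unit in the last place, so the latitude may be off by as much as 0.001°.
Along the meridian that is 0.001° × 110570 m/° = 110.57 m.

111 meters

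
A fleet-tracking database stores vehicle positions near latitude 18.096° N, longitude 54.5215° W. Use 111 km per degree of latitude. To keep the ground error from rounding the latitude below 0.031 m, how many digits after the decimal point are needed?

7 decimal places

One degree of latitude covers 111000 m.
With N decimal places the half-ulp bound is 0.5·10⁻ᴺ°, or 0.5·10⁻ᴺ × 111000 m on the ground.
Setting 55500 × 10⁻ᴺ ≤ 0.031 gives 10ᴺ ≥ 1.79e+06, i.e. N ≥ 6.25.
N = 6 would give 0.0555 m (too coarse); N = 7 gives 0.00555 m ≤ 0.031 m.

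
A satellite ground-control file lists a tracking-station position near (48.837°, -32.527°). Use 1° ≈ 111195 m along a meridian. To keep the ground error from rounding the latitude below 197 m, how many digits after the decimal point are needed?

3 decimal places

One degree of latitude covers 111195 m.
N decimal places → at most half a unit in the last place, 0.5 × 10⁻ᴺ° = 111195/2 × 10⁻ᴺ m.
Setting 55597.5 × 10⁻ᴺ ≤ 197 gives 10ᴺ ≥ 282.2, i.e. N ≥ 2.45.
N = 2 would give 556 m (too coarse); N = 3 gives 55.6 m ≤ 197 m.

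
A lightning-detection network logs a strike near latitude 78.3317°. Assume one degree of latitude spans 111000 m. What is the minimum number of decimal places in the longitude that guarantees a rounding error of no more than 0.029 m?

6

At 78.3317° one degree of longitude covers 111000 × cos 78.3317° ≈ 111000 × 0.2022 ≈ 22449.2 m.
With N decimal places the half-ulp bound is 0.5·10⁻ᴺ°, or 0.5·10⁻ᴺ × 22449.2 m on the ground.
Need 0.5 × 22449.2 × 10⁻ᴺ ≤ 0.029 → 10⁻ᴺ ≤ 2.584e-06, so N ≥ 5.59.
N = 5 would give 0.112 m (too coarse); N = 6 gives 0.0112 m ≤ 0.029 m.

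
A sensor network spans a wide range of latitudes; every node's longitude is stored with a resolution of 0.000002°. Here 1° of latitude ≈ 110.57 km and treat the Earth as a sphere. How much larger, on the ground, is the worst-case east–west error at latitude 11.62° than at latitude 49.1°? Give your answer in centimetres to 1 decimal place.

3.6 centimetres

With a 0.000002° grid the true value lies within half a step, ±0.000002°/2 = ±1e-06°, of the stored one.
Error at 11.62° = 1e-06° × 110570 × cos 11.62° ≈ 0.11057 × 0.9795 = 0.1083 m.
Error at 49.1° = 1e-06° × 110570 × cos 49.1° ≈ 0.11057 × 0.6547 = 0.072395 m.
Difference: 0.1083 − 0.072395 = 0.035909 m.
That is 0.0359092 m = 3.5909 cm.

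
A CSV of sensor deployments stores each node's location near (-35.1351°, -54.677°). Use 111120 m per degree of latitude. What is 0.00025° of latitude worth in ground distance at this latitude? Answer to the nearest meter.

28 meters

Along a meridian 0.00025° is 0.00025 × 111120 = 27.78 m.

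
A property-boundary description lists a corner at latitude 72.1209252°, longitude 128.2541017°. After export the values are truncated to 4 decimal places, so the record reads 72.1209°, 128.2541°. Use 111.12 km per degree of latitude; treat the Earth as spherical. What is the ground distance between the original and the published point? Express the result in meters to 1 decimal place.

2.8 meters

Δlat = 72.1209252 − 72.1209 = +0.0000252°; Δlon = 128.2541017 − 128.2541 = +0.0000017°.
North–south shift: 0.0000252 × 111120 = 2.80022 m.
E–W at 72.1209°: 0.0000017° × 111120 × cos 72.1209° = 0.0000017 × 111120 × 0.3070 ≈ 0.0579953 m.
Distance: √(2.80022² + 0.0579953²) ≈ 2.80082 m.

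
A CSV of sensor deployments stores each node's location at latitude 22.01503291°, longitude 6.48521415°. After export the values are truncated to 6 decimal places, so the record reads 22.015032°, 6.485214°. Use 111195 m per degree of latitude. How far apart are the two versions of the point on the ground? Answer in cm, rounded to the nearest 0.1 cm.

10.2 cm

The latitude changed by +0.00000091° and the longitude by +0.00000015°.
North–south shift: 0.00000091 × 111195 = 0.101187 m.
E–W at 22.015°: 0.00000015° × 111195 × cos 22.015° = 0.00000015 × 111195 × 0.9271 ≈ 0.0154631 m.
Combined displacement = (0.101187² + 0.0154631²)^½ ≈ 0.102362 m.
That is 0.102362 m = 10.236 cm.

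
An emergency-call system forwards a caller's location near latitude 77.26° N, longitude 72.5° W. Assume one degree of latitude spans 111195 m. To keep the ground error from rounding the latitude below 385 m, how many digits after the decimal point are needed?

3

One degree of latitude covers 111195 m.
Rounding to N decimal places gives at most 0.5 × 10⁻ᴺ degrees of error, i.e. 0.5 × 10⁻ᴺ × 111195 m.
Setting 55597.5 × 10⁻ᴺ ≤ 385 gives 10ᴺ ≥ 144.4, i.e. N ≥ 2.16.
N = 2 would give 556 m (too coarse); N = 3 gives 55.6 m ≤ 385 m.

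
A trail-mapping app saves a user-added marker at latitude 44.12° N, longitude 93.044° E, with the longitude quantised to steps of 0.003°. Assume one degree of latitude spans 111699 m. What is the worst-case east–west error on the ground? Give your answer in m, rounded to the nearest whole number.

120 m

With a 0.003° grid the true value lies within half a step, ±0.003°/2 = ±0.0015°, of the stored one.
At latitude 44.12° a degree of longitude spans 111699 m × cos 44.12° = 111699 × 0.7179 ≈ 80186.9 m.
So at most 0.0015° × 80186.9 ≈ 120.28 m east–west.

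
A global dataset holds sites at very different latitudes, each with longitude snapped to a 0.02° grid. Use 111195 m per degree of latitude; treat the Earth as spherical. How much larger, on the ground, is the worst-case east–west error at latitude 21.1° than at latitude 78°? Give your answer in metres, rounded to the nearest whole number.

With a 0.02° grid the true value lies within half a step, ±0.02°/2 = ±0.01°, of the stored one.
Error at 21.1° = 0.01° × 111195 × cos 21.1° ≈ 1112 × 0.9330 = 1037.4 m.
Error at 78° = 0.01° × 111195 × cos 78° ≈ 1112 × 0.2079 = 231.19 m.
Difference: 1037.4 − 231.19 = 806.21 m.

806 metres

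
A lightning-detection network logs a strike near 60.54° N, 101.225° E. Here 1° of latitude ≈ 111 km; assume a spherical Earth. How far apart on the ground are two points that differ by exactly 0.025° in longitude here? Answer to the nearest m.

One degree of longitude here spans 111000 × cos 60.54° = 111000 × 0.4918 ≈ 54591.6 m; 0.025° of that is 1364.79 m.

1365 m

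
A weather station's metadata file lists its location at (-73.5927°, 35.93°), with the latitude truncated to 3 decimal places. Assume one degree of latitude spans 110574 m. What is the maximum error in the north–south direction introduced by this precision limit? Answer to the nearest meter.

111 meters

Truncating at 3 decimal places can drop up to a full unit in the last place, so the latitude may be off by as much as 0.001°.
So the N–S error is at most 0.001 × 110574 = 110.574 m.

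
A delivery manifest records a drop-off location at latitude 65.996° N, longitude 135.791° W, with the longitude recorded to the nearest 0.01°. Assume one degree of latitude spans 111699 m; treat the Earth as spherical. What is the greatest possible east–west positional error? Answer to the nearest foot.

Rounding to 2 decimal places leaves the longitude within ±0.005° of the true value.
One degree of longitude at 65.996° is 111699 × cos 65.996° ≈ 111699 × 0.4068 = 45439.2 m.
So at most 0.005° × 45439.2 ≈ 227.196 m east–west.
Converting: 227.196 m × 3.2808 ft/m ≈ 745.39 ft.

745 feet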